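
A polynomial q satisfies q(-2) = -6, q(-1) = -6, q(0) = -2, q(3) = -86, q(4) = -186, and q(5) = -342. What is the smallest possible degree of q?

Divided differences on the nodes -2, -1, 0, 3, 4, 5:
  order 0: -6  -6  -2  -86  -186  -342
  order 1: 0  4  -28  -100  -156
  order 2: 2  -8  -18  -28
  order 3: -2  -2  -2
  order 4: 0  0
  order 5: 0
The order-3 divided differences are all -2 (nonzero) and every higher order vanishes, so the data lies on a polynomial of degree exactly 3.

3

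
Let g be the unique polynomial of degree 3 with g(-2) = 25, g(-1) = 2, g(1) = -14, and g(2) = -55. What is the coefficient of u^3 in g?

-4

Write g(u) = au^3 + bu^2 + cu + d. Substituting each data point gives a linear system:
  -8a + 4b - 2c + d = 25
  -a + b - c + d = 2
  a + b + c + d = -14
  8a + 4b + 2c + d = -55
Solving the system yields a = -4, b = -3, c = -4, d = -3.
So g(u) = -4u^3 - 3u^2 - 4u - 3.
The leading coefficient is -4.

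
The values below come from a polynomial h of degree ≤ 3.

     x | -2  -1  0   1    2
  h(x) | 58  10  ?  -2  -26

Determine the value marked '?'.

The 4 known points determine the degree-3 polynomial uniquely.
Write h(x) = ax^3 + bx^2 + cx + d. Substituting each data point gives a linear system:
  -8a + 4b - 2c + d = 58
  -a + b - c + d = 10
  a + b + c + d = -2
  8a + 4b + 2c + d = -26
Solving the system yields a = -5, b = 4, c = -1, d = 0.
So h(x) = -5x^3 + 4x^2 - x.
Then h(0) = 0.

0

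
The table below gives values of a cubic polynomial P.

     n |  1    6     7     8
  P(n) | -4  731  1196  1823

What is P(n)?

Write P(n) = an^3 + bn^2 + cn + d. Substituting each data point gives a linear system:
  a + b + c + d = -4
  216a + 36b + 6c + d = 731
  343a + 49b + 7c + d = 1196
  512a + 64b + 8c + d = 1823
Solving the system yields a = 4, b = -3, c = -4, d = -1.
So P(n) = 4n³ - 3n² - 4n - 1.
Check: P(7) = 1196. ✓

P(n) = 4n^3 - 3n^2 - 4n - 1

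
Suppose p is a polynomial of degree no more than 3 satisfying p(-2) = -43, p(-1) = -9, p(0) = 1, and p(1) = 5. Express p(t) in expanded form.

Using the Lagrange interpolation formula with nodes -2, -1, 0, 1:
  L_0(t) = (t + 1)t(t - 1) / -6
  L_1(t) = (t + 2)t(t - 1) / 2
  L_2(t) = (t + 2)(t + 1)(t - 1) / -2
  L_3(t) = (t + 2)(t + 1)t / 6
Then p(t) = -43·L_0(t) - 9·L_1(t) + 1·L_2(t) + 5·L_3(t).
Expanding and collecting terms gives p(t) = 3t³ - 3t² + 4t + 1.
Check: p(-2) = -43. ✓

p(t) = 3t^3 - 3t^2 + 4t + 1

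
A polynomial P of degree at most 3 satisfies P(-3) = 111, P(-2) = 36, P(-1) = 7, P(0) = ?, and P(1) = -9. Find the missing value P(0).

0

On equispaced nodes a degree-3 polynomial has vanishing fourth forward difference, so
  P(-3) - 4·P(-2) + 6·P(-1) - 4·P(0) + P(1) = 0.
Substituting the known values and solving for P(0):
  -4·P(0) = 0
  P(0) = 0.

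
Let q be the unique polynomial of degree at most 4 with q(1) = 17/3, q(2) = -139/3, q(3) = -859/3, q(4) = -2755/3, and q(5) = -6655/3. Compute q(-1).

Forward differences of the values at t = 1, 2, 3, 4, 5:
  q  : 17/3  -139/3  -859/3  -2755/3  -6655/3
  Δ  : -52  -240  -632  -1300
  Δ^2: -188  -392  -668
  Δ^3: -204  -276
  Δ^4: -72
The fourth differences are constant, confirming degree 4.
Interpolating (Newton forward form) and evaluating at t = -1 gives q(-1) = 5/3.

5/3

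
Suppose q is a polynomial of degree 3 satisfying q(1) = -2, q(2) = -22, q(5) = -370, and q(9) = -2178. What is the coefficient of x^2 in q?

0

Write q(x) = ax^3 + bx^2 + cx + d. Substituting each data point gives a linear system:
  a + b + c + d = -2
  8a + 4b + 2c + d = -22
  125a + 25b + 5c + d = -370
  729a + 81b + 9c + d = -2178
Solving the system yields a = -3, b = 0, c = 1, d = 0.
So q(x) = -3x³ + x.
The coefficient of x^2 is 0.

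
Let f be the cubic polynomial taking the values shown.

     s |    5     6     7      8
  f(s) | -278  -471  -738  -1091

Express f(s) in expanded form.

f(s) = -2s^3 - s^2 - 3

Using the Lagrange interpolation formula with nodes 5, 6, 7, 8:
  L_0(s) = (s - 6)(s - 7)(s - 8) / -6
  L_1(s) = (s - 5)(s - 7)(s - 8) / 2
  L_2(s) = (s - 5)(s - 6)(s - 8) / -2
  L_3(s) = (s - 5)(s - 6)(s - 7) / 6
Then f(s) = -278·L_0(s) - 471·L_1(s) - 738·L_2(s) - 1091·L_3(s).
Expanding and collecting terms gives f(s) = -2s^3 - s^2 - 3.
Check: f(5) = -278. ✓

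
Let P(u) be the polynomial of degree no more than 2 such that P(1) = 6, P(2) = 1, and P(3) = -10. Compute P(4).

-27

Forward differences of the values at u = 1, 2, 3:
  P  : 6  1  -10
  Δ  : -5  -11
  Δ^2: -6
The second differences are constant, confirming degree 2.
Interpolating (Newton forward form) and evaluating at u = 4 gives P(4) = -27.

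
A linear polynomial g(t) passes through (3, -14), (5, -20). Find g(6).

Using the Lagrange interpolation formula with nodes 3, 5:
  L_0(t) = (t - 5) / -2
  L_1(t) = (t - 3) / 2
Then g(t) = -14·L_0(t) - 20·L_1(t).
Expanding and collecting terms gives g(t) = -3t - 5.
Evaluating at t = 6: g(6) = -23.

-23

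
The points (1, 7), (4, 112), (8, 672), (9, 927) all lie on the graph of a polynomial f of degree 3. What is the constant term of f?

0

Write f(x) = ax^3 + bx^2 + cx + d. Substituting each data point gives a linear system:
  a + b + c + d = 7
  64a + 16b + 4c + d = 112
  512a + 64b + 8c + d = 672
  729a + 81b + 9c + d = 927
Solving the system yields a = 1, b = 2, c = 4, d = 0.
So f(x) = x^3 + 2x^2 + 4x.
The constant term is 0.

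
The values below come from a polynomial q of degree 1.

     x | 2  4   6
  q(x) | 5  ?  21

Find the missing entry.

13

On equispaced nodes a degree-1 polynomial has vanishing second forward difference, so
  q(2) - 2·q(4) + q(6) = 0.
Substituting the known values and solving for q(4):
  -2·q(4) = -26
  q(4) = 13.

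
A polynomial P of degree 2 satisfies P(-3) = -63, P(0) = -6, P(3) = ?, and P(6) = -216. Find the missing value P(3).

-57

The 3 known points determine the degree-2 polynomial uniquely.
Write P(n) = an^2 + bn + c. Substituting each data point gives a linear system:
  9a - 3b + c = -63
  c = -6
  36a + 6b + c = -216
Solving the system yields a = -6, b = 1, c = -6.
So P(n) = -6n^2 + n - 6.
Then P(3) = -57.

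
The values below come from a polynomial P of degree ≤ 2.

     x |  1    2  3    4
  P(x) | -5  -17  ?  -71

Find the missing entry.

-39

The 3 known points determine the degree-2 polynomial uniquely.
Write P(x) = ax^2 + bx + c. Substituting each data point gives a linear system:
  a + b + c = -5
  4a + 2b + c = -17
  16a + 4b + c = -71
Solving the system yields a = -5, b = 3, c = -3.
So P(x) = -5x^2 + 3x - 3.
Then P(3) = -39.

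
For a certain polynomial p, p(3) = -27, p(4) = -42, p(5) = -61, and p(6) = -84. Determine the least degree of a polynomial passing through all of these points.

2

Forward differences of the values at x = 3, 4, 5, 6:
  p  : -27  -42  -61  -84
  Δ  : -15  -19  -23
  Δ^2: -4  -4
  Δ^3: 0
The second differences are constant (-4) and nonzero, while all higher differences vanish, so the minimal degree is 2.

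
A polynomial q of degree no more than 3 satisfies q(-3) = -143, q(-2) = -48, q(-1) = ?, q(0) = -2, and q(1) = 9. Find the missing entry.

-11

On equispaced nodes a degree-3 polynomial has vanishing fourth forward difference, so
  q(-3) - 4·q(-2) + 6·q(-1) - 4·q(0) + q(1) = 0.
Substituting the known values and solving for q(-1):
  6·q(-1) = -66
  q(-1) = -11.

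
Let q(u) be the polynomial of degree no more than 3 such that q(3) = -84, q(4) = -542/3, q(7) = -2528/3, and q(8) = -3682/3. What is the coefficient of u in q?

-5/3

Write q(u) = au^3 + bu^2 + cu + d. Substituting each data point gives a linear system:
  27a + 9b + 3c + d = -84
  64a + 16b + 4c + d = -542/3
  343a + 49b + 7c + d = -2528/3
  512a + 64b + 8c + d = -3682/3
Solving the system yields a = -2, b = -3, c = -5/3, d = 2.
So q(u) = -2u³ - 3u² - (5/3)u + 2.
The coefficient of u is -5/3.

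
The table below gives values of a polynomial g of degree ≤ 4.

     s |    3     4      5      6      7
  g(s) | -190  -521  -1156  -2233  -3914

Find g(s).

Write g(s) = as^4 + bs^3 + cs^2 + ds + e. Substituting each data point gives a linear system:
  81a + 27b + 9c + 3d + e = -190
  256a + 64b + 16c + 4d + e = -521
  625a + 125b + 25c + 5d + e = -1156
  1296a + 216b + 36c + 6d + e = -2233
  2401a + 343b + 49c + 7d + e = -3914
Solving the system yields a = -1, b = -5, c = 5, d = -6, e = -1.
So g(s) = -s⁴ - 5s³ + 5s² - 6s - 1.
Check: g(6) = -2233. ✓

g(s) = -s^4 - 5s^3 + 5s^2 - 6s - 1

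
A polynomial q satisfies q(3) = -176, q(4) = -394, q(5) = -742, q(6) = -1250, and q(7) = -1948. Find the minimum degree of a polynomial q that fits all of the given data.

Forward differences of the values at s = 3, 4, 5, 6, 7:
  q  : -176  -394  -742  -1250  -1948
  Δ  : -218  -348  -508  -698
  Δ^2: -130  -160  -190
  Δ^3: -30  -30
  Δ^4: 0
The third differences are constant (-30) and nonzero, while all higher differences vanish, so the minimal degree is 3.

3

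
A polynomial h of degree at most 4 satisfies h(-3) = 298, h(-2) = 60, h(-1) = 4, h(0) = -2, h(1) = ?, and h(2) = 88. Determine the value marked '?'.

6

On equispaced nodes a degree-4 polynomial has vanishing fifth forward difference, so
  - h(-3) + 5·h(-2) - 10·h(-1) + 10·h(0) - 5·h(1) + h(2) = 0.
Substituting the known values and solving for h(1):
  -5·h(1) = -30
  h(1) = 6.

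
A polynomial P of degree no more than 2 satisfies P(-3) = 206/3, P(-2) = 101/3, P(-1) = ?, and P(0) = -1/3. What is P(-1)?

32/3

On equispaced nodes a degree-2 polynomial has vanishing third forward difference, so
  - P(-3) + 3·P(-2) - 3·P(-1) + P(0) = 0.
Substituting the known values and solving for P(-1):
  -3·P(-1) = -32
  P(-1) = 32/3.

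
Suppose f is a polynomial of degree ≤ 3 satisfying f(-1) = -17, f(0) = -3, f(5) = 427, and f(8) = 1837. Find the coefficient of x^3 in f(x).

Write f(x) = ax^3 + bx^2 + cx + d. Substituting each data point gives a linear system:
  -a + b - c + d = -17
  d = -3
  125a + 25b + 5c + d = 427
  512a + 64b + 8c + d = 1837
Solving the system yields a = 4, b = -4, c = 6, d = -3.
So f(x) = 4x³ - 4x² + 6x - 3.
The leading coefficient is 4.

4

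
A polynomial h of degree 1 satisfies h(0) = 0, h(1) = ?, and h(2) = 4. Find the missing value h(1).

On equispaced nodes a degree-1 polynomial has vanishing second forward difference, so
  h(0) - 2·h(1) + h(2) = 0.
Substituting the known values and solving for h(1):
  -2·h(1) = -4
  h(1) = 2.

2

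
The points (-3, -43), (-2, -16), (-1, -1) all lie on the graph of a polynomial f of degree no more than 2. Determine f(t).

Using the Lagrange interpolation formula with nodes -3, -2, -1:
  L_0(t) = (t + 2)(t + 1) / 2
  L_1(t) = (t + 3)(t + 1) / -1
  L_2(t) = (t + 3)(t + 2) / 2
Then f(t) = -43·L_0(t) - 16·L_1(t) - 1·L_2(t).
Expanding and collecting terms gives f(t) = -6t² - 3t + 2.
Check: f(-2) = -16. ✓

f(t) = -6t^2 - 3t + 2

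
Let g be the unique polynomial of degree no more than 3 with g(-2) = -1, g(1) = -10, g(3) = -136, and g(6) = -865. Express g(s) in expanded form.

g(s) = -3s^3 - 6s^2 - 1

Write g(s) = as^3 + bs^2 + cs + d. Substituting each data point gives a linear system:
  -8a + 4b - 2c + d = -1
  a + b + c + d = -10
  27a + 9b + 3c + d = -136
  216a + 36b + 6c + d = -865
Solving the system yields a = -3, b = -6, c = 0, d = -1.
So g(s) = -3s^3 - 6s^2 - 1.
Check: g(-2) = -1. ✓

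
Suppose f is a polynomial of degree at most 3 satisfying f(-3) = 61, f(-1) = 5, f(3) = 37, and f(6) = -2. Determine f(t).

f(t) = -t^3 + 5t^2 + 5t + 4

Using the Lagrange interpolation formula with nodes -3, -1, 3, 6:
  L_0(t) = (t + 1)(t - 3)(t - 6) / -108
  L_1(t) = (t + 3)(t - 3)(t - 6) / 56
  L_2(t) = (t + 3)(t + 1)(t - 6) / -72
  L_3(t) = (t + 3)(t + 1)(t - 3) / 189
Then f(t) = 61·L_0(t) + 5·L_1(t) + 37·L_2(t) - 2·L_3(t).
Expanding and collecting terms gives f(t) = -t³ + 5t² + 5t + 4.
Check: f(-1) = 5. ✓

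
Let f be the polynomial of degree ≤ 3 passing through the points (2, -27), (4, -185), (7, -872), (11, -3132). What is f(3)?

Using the Lagrange interpolation formula with nodes 2, 4, 7, 11:
  L_0(n) = (n - 4)(n - 7)(n - 11) / -90
  L_1(n) = (n - 2)(n - 7)(n - 11) / 42
  L_2(n) = (n - 2)(n - 4)(n - 11) / -60
  L_3(n) = (n - 2)(n - 4)(n - 7) / 252
Then f(n) = -27·L_0(n) - 185·L_1(n) - 872·L_2(n) - 3132·L_3(n).
Expanding and collecting terms gives f(n) = -2n³ - 4n² + n + 3.
Evaluating at n = 3: f(3) = -84.

-84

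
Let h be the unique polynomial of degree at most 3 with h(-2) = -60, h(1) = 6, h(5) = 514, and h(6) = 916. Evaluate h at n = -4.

-404

Write h(n) = an^3 + bn^2 + cn + d. Substituting each data point gives a linear system:
  -8a + 4b - 2c + d = -60
  a + b + c + d = 6
  125a + 25b + 5c + d = 514
  216a + 36b + 6c + d = 916
Solving the system yields a = 5, b = -5, c = 2, d = 4.
So h(n) = 5n³ - 5n² + 2n + 4.
Then h(-4) = -404.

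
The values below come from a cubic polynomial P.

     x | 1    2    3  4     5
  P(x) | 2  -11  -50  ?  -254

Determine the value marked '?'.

-127

The 4 known points determine the degree-3 polynomial uniquely.
Write P(x) = ax^3 + bx^2 + cx + d. Substituting each data point gives a linear system:
  a + b + c + d = 2
  8a + 4b + 2c + d = -11
  27a + 9b + 3c + d = -50
  125a + 25b + 5c + d = -254
Solving the system yields a = -2, b = -1, c = 4, d = 1.
So P(x) = -2x³ - x² + 4x + 1.
Then P(4) = -127.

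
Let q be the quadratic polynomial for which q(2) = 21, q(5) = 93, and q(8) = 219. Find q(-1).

3

Using the Lagrange interpolation formula with nodes 2, 5, 8:
  L_0(x) = (x - 5)(x - 8) / 18
  L_1(x) = (x - 2)(x - 8) / -9
  L_2(x) = (x - 2)(x - 5) / 18
Then q(x) = 21·L_0(x) + 93·L_1(x) + 219·L_2(x).
Expanding and collecting terms gives q(x) = 3x^2 + 3x + 3.
Evaluating at x = -1: q(-1) = 3.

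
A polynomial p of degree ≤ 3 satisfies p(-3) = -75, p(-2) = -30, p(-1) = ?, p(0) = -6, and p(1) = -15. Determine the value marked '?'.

On equispaced nodes a degree-3 polynomial has vanishing fourth forward difference, so
  p(-3) - 4·p(-2) + 6·p(-1) - 4·p(0) + p(1) = 0.
Substituting the known values and solving for p(-1):
  6·p(-1) = -54
  p(-1) = -9.

-9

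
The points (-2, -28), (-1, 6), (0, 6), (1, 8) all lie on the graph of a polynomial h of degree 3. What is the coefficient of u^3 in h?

Write h(u) = au^3 + bu^2 + cu + d. Substituting each data point gives a linear system:
  -8a + 4b - 2c + d = -28
  -a + b - c + d = 6
  d = 6
  a + b + c + d = 8
Solving the system yields a = 6, b = 1, c = -5, d = 6.
So h(u) = 6u^3 + u^2 - 5u + 6.
The leading coefficient is 6.

6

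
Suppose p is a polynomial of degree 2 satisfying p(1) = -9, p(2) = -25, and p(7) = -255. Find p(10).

-513

Write p(t) = at^2 + bt + c. Substituting each data point gives a linear system:
  a + b + c = -9
  4a + 2b + c = -25
  49a + 7b + c = -255
Solving the system yields a = -5, b = -1, c = -3.
So p(t) = -5t² - t - 3.
Then p(10) = -513.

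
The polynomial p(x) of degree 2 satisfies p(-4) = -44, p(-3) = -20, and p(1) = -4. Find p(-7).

-164

Write p(x) = ax^2 + bx + c. Substituting each data point gives a linear system:
  16a - 4b + c = -44
  9a - 3b + c = -20
  a + b + c = -4
Solving the system yields a = -4, b = -4, c = 4.
So p(x) = -4x^2 - 4x + 4.
Then p(-7) = -164.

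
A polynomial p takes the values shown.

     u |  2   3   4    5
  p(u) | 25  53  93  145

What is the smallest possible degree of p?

Forward differences of the values at u = 2, 3, 4, 5:
  p  : 25  53  93  145
  Δ  : 28  40  52
  Δ^2: 12  12
  Δ^3: 0
The second differences are constant (12) and nonzero, while all higher differences vanish, so the minimal degree is 2.

2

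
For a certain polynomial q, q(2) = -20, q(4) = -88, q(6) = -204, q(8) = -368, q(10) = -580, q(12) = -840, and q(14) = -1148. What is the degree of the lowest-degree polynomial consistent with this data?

Forward differences of the values at n = 2, 4, 6, 8, 10, 12, 14:
  q  : -20  -88  -204  -368  -580  -840  -1148
  Δ  : -68  -116  -164  -212  -260  -308
  Δ^2: -48  -48  -48  -48  -48
  Δ^3: 0  0  0  0
  Δ^4: 0  0  0
  Δ^5: 0  0
  Δ^6: 0
The second differences are constant (-48) and nonzero, while all higher differences vanish, so the minimal degree is 2.

2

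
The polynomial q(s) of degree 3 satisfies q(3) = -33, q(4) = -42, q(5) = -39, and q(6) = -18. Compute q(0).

6

Write q(s) = as^3 + bs^2 + cs + d. Substituting each data point gives a linear system:
  27a + 9b + 3c + d = -33
  64a + 16b + 4c + d = -42
  125a + 25b + 5c + d = -39
  216a + 36b + 6c + d = -18
Solving the system yields a = 1, b = -6, c = -4, d = 6.
So q(s) = s^3 - 6s^2 - 4s + 6.
Then q(0) = 6.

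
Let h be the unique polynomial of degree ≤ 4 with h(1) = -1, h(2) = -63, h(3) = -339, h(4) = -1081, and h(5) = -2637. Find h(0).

Forward differences of the values at t = 1, 2, 3, 4, 5:
  h  : -1  -63  -339  -1081  -2637
  Δ  : -62  -276  -742  -1556
  Δ^2: -214  -466  -814
  Δ^3: -252  -348
  Δ^4: -96
The fourth differences are constant, confirming degree 4.
Interpolating (Newton forward form) and evaluating at t = 0 gives h(0) = 3.

3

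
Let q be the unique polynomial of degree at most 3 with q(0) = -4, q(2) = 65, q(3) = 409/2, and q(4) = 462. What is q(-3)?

-245/2

Write q(t) = at^3 + bt^2 + ct + d. Substituting each data point gives a linear system:
  d = -4
  8a + 4b + 2c + d = 65
  27a + 9b + 3c + d = 409/2
  64a + 16b + 4c + d = 462
Solving the system yields a = 6, b = 5, c = 1/2, d = -4.
So q(t) = 6t^3 + 5t^2 + (1/2)t - 4.
Then q(-3) = -245/2.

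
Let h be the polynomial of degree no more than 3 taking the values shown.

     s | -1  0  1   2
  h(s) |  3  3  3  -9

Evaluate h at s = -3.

Using the Lagrange interpolation formula with nodes -1, 0, 1, 2:
  L_0(s) = s(s - 1)(s - 2) / -6
  L_1(s) = (s + 1)(s - 1)(s - 2) / 2
  L_2(s) = (s + 1)s(s - 2) / -2
  L_3(s) = (s + 1)s(s - 1) / 6
Then h(s) = 3·L_0(s) + 3·L_1(s) + 3·L_2(s) - 9·L_3(s).
Expanding and collecting terms gives h(s) = -2s^3 + 2s + 3.
Evaluating at s = -3: h(-3) = 51.

51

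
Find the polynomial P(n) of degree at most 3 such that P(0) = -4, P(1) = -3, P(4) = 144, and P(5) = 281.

P(n) = 2n^3 + 2n^2 - 3n - 4

Using the Lagrange interpolation formula with nodes 0, 1, 4, 5:
  L_0(n) = (n - 1)(n - 4)(n - 5) / -20
  L_1(n) = n(n - 4)(n - 5) / 12
  L_2(n) = n(n - 1)(n - 5) / -12
  L_3(n) = n(n - 1)(n - 4) / 20
Then P(n) = -4·L_0(n) - 3·L_1(n) + 144·L_2(n) + 281·L_3(n).
Expanding and collecting terms gives P(n) = 2n³ + 2n² - 3n - 4.
Check: P(4) = 144. ✓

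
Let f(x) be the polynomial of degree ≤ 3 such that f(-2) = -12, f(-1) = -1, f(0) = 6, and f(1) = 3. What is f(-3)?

-21

Using the Lagrange interpolation formula with nodes -2, -1, 0, 1:
  L_0(x) = (x + 1)x(x - 1) / -6
  L_1(x) = (x + 2)x(x - 1) / 2
  L_2(x) = (x + 2)(x + 1)(x - 1) / -2
  L_3(x) = (x + 2)(x + 1)x / 6
Then f(x) = -12·L_0(x) - 1·L_1(x) + 6·L_2(x) + 3·L_3(x).
Expanding and collecting terms gives f(x) = -x^3 - 5x^2 + 3x + 6.
Evaluating at x = -3: f(-3) = -21.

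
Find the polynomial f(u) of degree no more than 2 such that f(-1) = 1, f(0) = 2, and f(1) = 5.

Using the Lagrange interpolation formula with nodes -1, 0, 1:
  L_0(u) = u(u - 1) / 2
  L_1(u) = (u + 1)(u - 1) / -1
  L_2(u) = (u + 1)u / 2
Then f(u) = 1·L_0(u) + 2·L_1(u) + 5·L_2(u).
Expanding and collecting terms gives f(u) = u² + 2u + 2.
Check: f(-1) = 1. ✓

f(u) = u^2 + 2u + 2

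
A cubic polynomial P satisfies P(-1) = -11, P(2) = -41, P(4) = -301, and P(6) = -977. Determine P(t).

P(t) = -4t^3 - 4t^2 + 6t - 5

Write P(t) = at^3 + bt^2 + ct + d. Substituting each data point gives a linear system:
  -a + b - c + d = -11
  8a + 4b + 2c + d = -41
  64a + 16b + 4c + d = -301
  216a + 36b + 6c + d = -977
Solving the system yields a = -4, b = -4, c = 6, d = -5.
So P(t) = -4t³ - 4t² + 6t - 5.
Check: P(2) = -41. ✓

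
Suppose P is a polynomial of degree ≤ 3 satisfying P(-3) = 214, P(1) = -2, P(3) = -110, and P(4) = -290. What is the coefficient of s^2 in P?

Write P(s) = as^3 + bs^2 + cs + d. Substituting each data point gives a linear system:
  -27a + 9b - 3c + d = 214
  a + b + c + d = -2
  27a + 9b + 3c + d = -110
  64a + 16b + 4c + d = -290
Solving the system yields a = -6, b = 6, c = 0, d = -2.
So P(s) = -6s^3 + 6s^2 - 2.
The coefficient of s^2 is 6.

6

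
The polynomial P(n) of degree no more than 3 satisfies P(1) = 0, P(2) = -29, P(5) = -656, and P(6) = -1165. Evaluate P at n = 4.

-321

Write P(n) = an^3 + bn^2 + cn + d. Substituting each data point gives a linear system:
  a + b + c + d = 0
  8a + 4b + 2c + d = -29
  125a + 25b + 5c + d = -656
  216a + 36b + 6c + d = -1165
Solving the system yields a = -6, b = 3, c = 4, d = -1.
So P(n) = -6n^3 + 3n^2 + 4n - 1.
Then P(4) = -321.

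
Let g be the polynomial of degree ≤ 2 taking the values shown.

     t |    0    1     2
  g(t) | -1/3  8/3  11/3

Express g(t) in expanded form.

Write g(t) = at^2 + bt + c. Substituting each data point gives a linear system:
  c = -1/3
  a + b + c = 8/3
  4a + 2b + c = 11/3
Solving the system yields a = -1, b = 4, c = -1/3.
So g(t) = -t^2 + 4t - 1/3.
Check: g(1) = 8/3. ✓

g(t) = -t^2 + 4t - 1/3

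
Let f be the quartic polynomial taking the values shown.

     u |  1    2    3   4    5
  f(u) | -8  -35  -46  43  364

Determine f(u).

f(u) = 2u^4 - 6u^3 - 6u^2 + 3u - 1

Write f(u) = au^4 + bu^3 + cu^2 + du + e. Substituting each data point gives a linear system:
  a + b + c + d + e = -8
  16a + 8b + 4c + 2d + e = -35
  81a + 27b + 9c + 3d + e = -46
  256a + 64b + 16c + 4d + e = 43
  625a + 125b + 25c + 5d + e = 364
Solving the system yields a = 2, b = -6, c = -6, d = 3, e = -1.
So f(u) = 2u⁴ - 6u³ - 6u² + 3u - 1.
Check: f(5) = 364. ✓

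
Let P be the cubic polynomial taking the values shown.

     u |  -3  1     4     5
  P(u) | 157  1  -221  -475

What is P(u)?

P(u) = -5u^3 + 5u^2 + 6u - 5

Write P(u) = au^3 + bu^2 + cu + d. Substituting each data point gives a linear system:
  -27a + 9b - 3c + d = 157
  a + b + c + d = 1
  64a + 16b + 4c + d = -221
  125a + 25b + 5c + d = -475
Solving the system yields a = -5, b = 5, c = 6, d = -5.
So P(u) = -5u^3 + 5u^2 + 6u - 5.
Check: P(-3) = 157. ✓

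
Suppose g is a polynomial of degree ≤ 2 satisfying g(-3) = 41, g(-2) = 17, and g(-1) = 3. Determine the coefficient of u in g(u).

Write g(u) = au^2 + bu + c. Substituting each data point gives a linear system:
  9a - 3b + c = 41
  4a - 2b + c = 17
  a - b + c = 3
Solving the system yields a = 5, b = 1, c = -1.
So g(u) = 5u² + u - 1.
The coefficient of u is 1.

1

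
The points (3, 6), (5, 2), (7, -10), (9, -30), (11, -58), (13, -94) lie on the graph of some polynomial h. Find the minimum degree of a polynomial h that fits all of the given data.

2

Forward differences of the values at u = 3, 5, 7, 9, 11, 13:
  h  : 6  2  -10  -30  -58  -94
  Δ  : -4  -12  -20  -28  -36
  Δ^2: -8  -8  -8  -8
  Δ^3: 0  0  0
  Δ^4: 0  0
  Δ^5: 0
The second differences are constant (-8) and nonzero, while all higher differences vanish, so the minimal degree is 2.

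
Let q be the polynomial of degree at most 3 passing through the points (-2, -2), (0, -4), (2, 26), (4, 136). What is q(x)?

q(x) = x^3 + 4x^2 + 3x - 4

Write q(x) = ax^3 + bx^2 + cx + d. Substituting each data point gives a linear system:
  -8a + 4b - 2c + d = -2
  d = -4
  8a + 4b + 2c + d = 26
  64a + 16b + 4c + d = 136
Solving the system yields a = 1, b = 4, c = 3, d = -4.
So q(x) = x^3 + 4x^2 + 3x - 4.
Check: q(4) = 136. ✓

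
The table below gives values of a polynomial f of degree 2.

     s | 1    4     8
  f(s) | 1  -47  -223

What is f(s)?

f(s) = -4s^2 + 4s + 1

Write f(s) = as^2 + bs + c. Substituting each data point gives a linear system:
  a + b + c = 1
  16a + 4b + c = -47
  64a + 8b + c = -223
Solving the system yields a = -4, b = 4, c = 1.
So f(s) = -4s^2 + 4s + 1.
Check: f(4) = -47. ✓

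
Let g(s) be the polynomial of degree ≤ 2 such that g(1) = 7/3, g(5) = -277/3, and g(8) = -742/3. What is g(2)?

Using the Lagrange interpolation formula with nodes 1, 5, 8:
  L_0(s) = (s - 5)(s - 8) / 28
  L_1(s) = (s - 1)(s - 8) / -12
  L_2(s) = (s - 1)(s - 5) / 21
Then g(s) = 7/3·L_0(s) - 277/3·L_1(s) - 742/3·L_2(s).
Expanding and collecting terms gives g(s) = -4s^2 + (1/3)s + 6.
Evaluating at s = 2: g(2) = -28/3.

-28/3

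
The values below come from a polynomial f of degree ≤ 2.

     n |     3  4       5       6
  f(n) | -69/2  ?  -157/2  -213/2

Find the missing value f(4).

-109/2

The 3 known points determine the degree-2 polynomial uniquely.
Write f(n) = an^2 + bn + c. Substituting each data point gives a linear system:
  9a + 3b + c = -69/2
  25a + 5b + c = -157/2
  36a + 6b + c = -213/2
Solving the system yields a = -2, b = -6, c = 3/2.
So f(n) = -2n^2 - 6n + 3/2.
Then f(4) = -109/2.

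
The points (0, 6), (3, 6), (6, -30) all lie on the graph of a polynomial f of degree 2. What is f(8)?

-74

Using the Lagrange interpolation formula with nodes 0, 3, 6:
  L_0(x) = (x - 3)(x - 6) / 18
  L_1(x) = x(x - 6) / -9
  L_2(x) = x(x - 3) / 18
Then f(x) = 6·L_0(x) + 6·L_1(x) - 30·L_2(x).
Expanding and collecting terms gives f(x) = -2x² + 6x + 6.
Evaluating at x = 8: f(8) = -74.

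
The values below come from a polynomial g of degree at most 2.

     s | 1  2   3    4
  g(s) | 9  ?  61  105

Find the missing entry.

29

On equispaced nodes a degree-2 polynomial has vanishing third forward difference, so
  - g(1) + 3·g(2) - 3·g(3) + g(4) = 0.
Substituting the known values and solving for g(2):
  3·g(2) = 87
  g(2) = 29.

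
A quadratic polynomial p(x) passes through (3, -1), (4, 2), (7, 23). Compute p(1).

-1

Write p(x) = ax^2 + bx + c. Substituting each data point gives a linear system:
  9a + 3b + c = -1
  16a + 4b + c = 2
  49a + 7b + c = 23
Solving the system yields a = 1, b = -4, c = 2.
So p(x) = x^2 - 4x + 2.
Then p(1) = -1.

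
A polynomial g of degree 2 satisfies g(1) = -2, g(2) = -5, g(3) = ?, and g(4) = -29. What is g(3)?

On equispaced nodes a degree-2 polynomial has vanishing third forward difference, so
  - g(1) + 3·g(2) - 3·g(3) + g(4) = 0.
Substituting the known values and solving for g(3):
  -3·g(3) = 42
  g(3) = -14.

-14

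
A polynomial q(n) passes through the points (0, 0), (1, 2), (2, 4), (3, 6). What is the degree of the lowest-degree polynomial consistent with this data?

1

Forward differences of the values at n = 0, 1, 2, 3:
  q  : 0  2  4  6
  Δ  : 2  2  2
  Δ^2: 0  0
  Δ^3: 0
The first differences are constant (2) and nonzero, while all higher differences vanish, so the minimal degree is 1.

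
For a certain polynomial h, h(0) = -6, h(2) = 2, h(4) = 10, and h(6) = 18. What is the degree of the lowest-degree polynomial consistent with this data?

Forward differences of the values at n = 0, 2, 4, 6:
  h  : -6  2  10  18
  Δ  : 8  8  8
  Δ^2: 0  0
  Δ^3: 0
The first differences are constant (8) and nonzero, while all higher differences vanish, so the minimal degree is 1.

1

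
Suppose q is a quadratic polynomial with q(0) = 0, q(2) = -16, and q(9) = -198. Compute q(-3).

Write q(s) = as^2 + bs + c. Substituting each data point gives a linear system:
  c = 0
  4a + 2b + c = -16
  81a + 9b + c = -198
Solving the system yields a = -2, b = -4, c = 0.
So q(s) = -2s^2 - 4s.
Then q(-3) = -6.

-6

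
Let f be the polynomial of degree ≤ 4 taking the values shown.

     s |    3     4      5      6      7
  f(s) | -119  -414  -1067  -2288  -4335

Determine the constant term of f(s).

-2

Write f(s) = as^4 + bs^3 + cs^2 + ds + e. Substituting each data point gives a linear system:
  81a + 27b + 9c + 3d + e = -119
  256a + 64b + 16c + 4d + e = -414
  625a + 125b + 25c + 5d + e = -1067
  1296a + 216b + 36c + 6d + e = -2288
  2401a + 343b + 49c + 7d + e = -4335
Solving the system yields a = -2, b = 1, c = 3, d = -3, e = -2.
So f(s) = -2s^4 + s^3 + 3s^2 - 3s - 2.
The constant term is -2.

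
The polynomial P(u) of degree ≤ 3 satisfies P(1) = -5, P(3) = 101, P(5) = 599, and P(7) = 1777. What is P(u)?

Write P(u) = au^3 + bu^2 + cu + d. Substituting each data point gives a linear system:
  a + b + c + d = -5
  27a + 9b + 3c + d = 101
  125a + 25b + 5c + d = 599
  343a + 49b + 7c + d = 1777
Solving the system yields a = 6, b = -5, c = -5, d = -1.
So P(u) = 6u^3 - 5u^2 - 5u - 1.
Check: P(5) = 599. ✓

P(u) = 6u^3 - 5u^2 - 5u - 1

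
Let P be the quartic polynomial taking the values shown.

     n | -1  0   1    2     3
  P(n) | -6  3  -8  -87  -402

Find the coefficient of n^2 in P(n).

Write P(n) = an^4 + bn^3 + cn^2 + dn + e. Substituting each data point gives a linear system:
  a - b + c - d + e = -6
  e = 3
  a + b + c + d + e = -8
  16a + 8b + 4c + 2d + e = -87
  81a + 27b + 9c + 3d + e = -402
Solving the system yields a = -5, b = 2, c = -5, d = -3, e = 3.
So P(n) = -5n^4 + 2n^3 - 5n^2 - 3n + 3.
The coefficient of n^2 is -5.

-5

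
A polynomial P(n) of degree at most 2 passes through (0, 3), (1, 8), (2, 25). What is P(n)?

Using the Lagrange interpolation formula with nodes 0, 1, 2:
  L_0(n) = (n - 1)(n - 2) / 2
  L_1(n) = n(n - 2) / -1
  L_2(n) = n(n - 1) / 2
Then P(n) = 3·L_0(n) + 8·L_1(n) + 25·L_2(n).
Expanding and collecting terms gives P(n) = 6n^2 - n + 3.
Check: P(2) = 25. ✓

P(n) = 6n^2 - n + 3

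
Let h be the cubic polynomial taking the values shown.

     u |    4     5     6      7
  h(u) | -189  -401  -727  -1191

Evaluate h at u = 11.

-4907

Write h(u) = au^3 + bu^2 + cu + d. Substituting each data point gives a linear system:
  64a + 16b + 4c + d = -189
  125a + 25b + 5c + d = -401
  216a + 36b + 6c + d = -727
  343a + 49b + 7c + d = -1191
Solving the system yields a = -4, b = 3, c = 5, d = -1.
So h(u) = -4u^3 + 3u^2 + 5u - 1.
Then h(11) = -4907.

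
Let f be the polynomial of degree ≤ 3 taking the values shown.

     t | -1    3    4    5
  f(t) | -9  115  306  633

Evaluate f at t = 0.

Write f(t) = at^3 + bt^2 + ct + d. Substituting each data point gives a linear system:
  -a + b - c + d = -9
  27a + 9b + 3c + d = 115
  64a + 16b + 4c + d = 306
  125a + 25b + 5c + d = 633
Solving the system yields a = 6, b = -4, c = -3, d = -2.
So f(t) = 6t³ - 4t² - 3t - 2.
Then f(0) = -2.

-2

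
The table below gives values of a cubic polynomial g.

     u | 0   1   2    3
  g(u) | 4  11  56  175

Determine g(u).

Using the Lagrange interpolation formula with nodes 0, 1, 2, 3:
  L_0(u) = (u - 1)(u - 2)(u - 3) / -6
  L_1(u) = u(u - 2)(u - 3) / 2
  L_2(u) = u(u - 1)(u - 3) / -2
  L_3(u) = u(u - 1)(u - 2) / 6
Then g(u) = 4·L_0(u) + 11·L_1(u) + 56·L_2(u) + 175·L_3(u).
Expanding and collecting terms gives g(u) = 6u^3 + u^2 + 4.
Check: g(0) = 4. ✓

g(u) = 6u^3 + u^2 + 4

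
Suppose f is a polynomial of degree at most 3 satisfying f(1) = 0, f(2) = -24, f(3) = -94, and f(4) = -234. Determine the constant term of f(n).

Write f(n) = an^3 + bn^2 + cn + d. Substituting each data point gives a linear system:
  a + b + c + d = 0
  8a + 4b + 2c + d = -24
  27a + 9b + 3c + d = -94
  64a + 16b + 4c + d = -234
Solving the system yields a = -4, b = 1, c = 1, d = 2.
So f(n) = -4n³ + n² + n + 2.
The constant term is 2.

2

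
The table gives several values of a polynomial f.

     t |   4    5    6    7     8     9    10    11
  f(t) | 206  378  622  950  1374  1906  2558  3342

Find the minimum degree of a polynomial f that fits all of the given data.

3

Forward differences of the values at t = 4, 5, 6, 7, 8, 9, 10, 11:
  f  : 206  378  622  950  1374  1906  2558  3342
  Δ  : 172  244  328  424  532  652  784
  Δ^2: 72  84  96  108  120  132
  Δ^3: 12  12  12  12  12
  Δ^4: 0  0  0  0
  Δ^5: 0  0  0
  Δ^6: 0  0
  Δ^7: 0
The third differences are constant (12) and nonzero, while all higher differences vanish, so the minimal degree is 3.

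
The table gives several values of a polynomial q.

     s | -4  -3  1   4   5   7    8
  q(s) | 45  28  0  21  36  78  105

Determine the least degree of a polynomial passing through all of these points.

2

Divided differences on the nodes -4, -3, 1, 4, 5, 7, 8:
  order 0: 45  28  0  21  36  78  105
  order 1: -17  -7  7  15  21  27
  order 2: 2  2  2  2  2
  order 3: 0  0  0  0
  order 4: 0  0  0
  order 5: 0  0
  order 6: 0
The order-2 divided differences are all 2 (nonzero) and every higher order vanishes, so the data lies on a polynomial of degree exactly 2.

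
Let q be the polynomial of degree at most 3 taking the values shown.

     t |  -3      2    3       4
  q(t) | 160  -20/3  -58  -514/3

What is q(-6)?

1052

Using the Lagrange interpolation formula with nodes -3, 2, 3, 4:
  L_0(t) = (t - 2)(t - 3)(t - 4) / -210
  L_1(t) = (t + 3)(t - 3)(t - 4) / 10
  L_2(t) = (t + 3)(t - 2)(t - 4) / -6
  L_3(t) = (t + 3)(t - 2)(t - 3) / 14
Then q(t) = 160·L_0(t) - 20/3·L_1(t) - 58·L_2(t) - 514/3·L_3(t).
Expanding and collecting terms gives q(t) = -4t³ + 5t² - (1/3)t + 6.
Evaluating at t = -6: q(-6) = 1052.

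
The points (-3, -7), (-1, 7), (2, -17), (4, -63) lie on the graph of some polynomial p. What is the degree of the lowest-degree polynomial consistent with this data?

2

Divided differences on the nodes -3, -1, 2, 4:
  order 0: -7  7  -17  -63
  order 1: 7  -8  -23
  order 2: -3  -3
  order 3: 0
The order-2 divided differences are all -3 (nonzero) and every higher order vanishes, so the data lies on a polynomial of degree exactly 2.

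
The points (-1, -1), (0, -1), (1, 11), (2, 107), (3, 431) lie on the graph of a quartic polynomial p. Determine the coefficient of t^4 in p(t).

Write p(t) = at^4 + bt^3 + ct^2 + dt + e. Substituting each data point gives a linear system:
  a - b + c - d + e = -1
  e = -1
  a + b + c + d + e = 11
  16a + 8b + 4c + 2d + e = 107
  81a + 27b + 9c + 3d + e = 431
Solving the system yields a = 3, b = 6, c = 3, d = 0, e = -1.
So p(t) = 3t^4 + 6t^3 + 3t^2 - 1.
The leading coefficient is 3.

3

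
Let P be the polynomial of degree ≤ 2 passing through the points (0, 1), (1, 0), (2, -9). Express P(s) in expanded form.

P(s) = -4s^2 + 3s + 1

Write P(s) = as^2 + bs + c. Substituting each data point gives a linear system:
  c = 1
  a + b + c = 0
  4a + 2b + c = -9
Solving the system yields a = -4, b = 3, c = 1.
So P(s) = -4s² + 3s + 1.
Check: P(0) = 1. ✓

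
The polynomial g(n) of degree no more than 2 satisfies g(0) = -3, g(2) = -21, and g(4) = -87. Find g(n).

Write g(n) = an^2 + bn + c. Substituting each data point gives a linear system:
  c = -3
  4a + 2b + c = -21
  16a + 4b + c = -87
Solving the system yields a = -6, b = 3, c = -3.
So g(n) = -6n² + 3n - 3.
Check: g(4) = -87. ✓

g(n) = -6n^2 + 3n - 3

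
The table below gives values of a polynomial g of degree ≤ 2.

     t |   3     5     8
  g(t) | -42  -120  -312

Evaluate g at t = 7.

-238

Write g(t) = at^2 + bt + c. Substituting each data point gives a linear system:
  9a + 3b + c = -42
  25a + 5b + c = -120
  64a + 8b + c = -312
Solving the system yields a = -5, b = 1, c = 0.
So g(t) = -5t^2 + t.
Then g(7) = -238.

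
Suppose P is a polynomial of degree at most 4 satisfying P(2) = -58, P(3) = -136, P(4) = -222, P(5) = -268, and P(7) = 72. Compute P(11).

6008

Using the Lagrange interpolation formula with nodes 2, 3, 4, 5, 7:
  L_0(s) = (s - 3)(s - 4)(s - 5)(s - 7) / 30
  L_1(s) = (s - 2)(s - 4)(s - 5)(s - 7) / -8
  L_2(s) = (s - 2)(s - 3)(s - 5)(s - 7) / 6
  L_3(s) = (s - 2)(s - 3)(s - 4)(s - 7) / -12
  L_4(s) = (s - 2)(s - 3)(s - 4)(s - 5) / 120
Then P(s) = -58·L_0(s) - 136·L_1(s) - 222·L_2(s) - 268·L_3(s) + 72·L_4(s).
Expanding and collecting terms gives P(s) = s^4 - 6s^3 - 5s^2 - 4s + 2.
Evaluating at s = 11: P(11) = 6008.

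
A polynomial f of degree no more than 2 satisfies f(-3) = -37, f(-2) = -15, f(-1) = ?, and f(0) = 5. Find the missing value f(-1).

-1

On equispaced nodes a degree-2 polynomial has vanishing third forward difference, so
  - f(-3) + 3·f(-2) - 3·f(-1) + f(0) = 0.
Substituting the known values and solving for f(-1):
  -3·f(-1) = 3
  f(-1) = -1.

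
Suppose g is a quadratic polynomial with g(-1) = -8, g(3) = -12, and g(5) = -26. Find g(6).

-36

Write g(s) = as^2 + bs + c. Substituting each data point gives a linear system:
  a - b + c = -8
  9a + 3b + c = -12
  25a + 5b + c = -26
Solving the system yields a = -1, b = 1, c = -6.
So g(s) = -s^2 + s - 6.
Then g(6) = -36.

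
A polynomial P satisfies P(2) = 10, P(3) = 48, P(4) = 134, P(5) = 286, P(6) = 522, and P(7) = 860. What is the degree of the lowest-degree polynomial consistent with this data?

3

Forward differences of the values at n = 2, 3, 4, 5, 6, 7:
  P  : 10  48  134  286  522  860
  Δ  : 38  86  152  236  338
  Δ^2: 48  66  84  102
  Δ^3: 18  18  18
  Δ^4: 0  0
  Δ^5: 0
The third differences are constant (18) and nonzero, while all higher differences vanish, so the minimal degree is 3.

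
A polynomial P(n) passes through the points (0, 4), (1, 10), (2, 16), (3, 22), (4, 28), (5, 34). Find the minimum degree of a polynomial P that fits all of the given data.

Forward differences of the values at n = 0, 1, 2, 3, 4, 5:
  P  : 4  10  16  22  28  34
  Δ  : 6  6  6  6  6
  Δ^2: 0  0  0  0
  Δ^3: 0  0  0
  Δ^4: 0  0
  Δ^5: 0
The first differences are constant (6) and nonzero, while all higher differences vanish, so the minimal degree is 1.

1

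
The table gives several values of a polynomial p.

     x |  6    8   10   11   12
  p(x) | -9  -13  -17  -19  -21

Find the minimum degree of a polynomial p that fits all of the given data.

1

Divided differences on the nodes 6, 8, 10, 11, 12:
  order 0: -9  -13  -17  -19  -21
  order 1: -2  -2  -2  -2
  order 2: 0  0  0
  order 3: 0  0
  order 4: 0
The order-1 divided differences are all -2 (nonzero) and every higher order vanishes, so the data lies on a polynomial of degree exactly 1.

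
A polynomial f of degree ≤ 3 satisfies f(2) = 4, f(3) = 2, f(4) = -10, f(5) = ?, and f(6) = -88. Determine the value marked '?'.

-38

The 4 known points determine the degree-3 polynomial uniquely.
Write f(s) = as^3 + bs^2 + cs + d. Substituting each data point gives a linear system:
  8a + 4b + 2c + d = 4
  27a + 9b + 3c + d = 2
  64a + 16b + 4c + d = -10
  216a + 36b + 6c + d = -88
Solving the system yields a = -1, b = 4, c = -3, d = 2.
So f(s) = -s³ + 4s² - 3s + 2.
Then f(5) = -38.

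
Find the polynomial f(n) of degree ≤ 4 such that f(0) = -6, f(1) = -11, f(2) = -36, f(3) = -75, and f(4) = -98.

f(n) = n^4 - 5n^3 - 2n^2 + n - 6

Write f(n) = an^4 + bn^3 + cn^2 + dn + e. Substituting each data point gives a linear system:
  e = -6
  a + b + c + d + e = -11
  16a + 8b + 4c + 2d + e = -36
  81a + 27b + 9c + 3d + e = -75
  256a + 64b + 16c + 4d + e = -98
Solving the system yields a = 1, b = -5, c = -2, d = 1, e = -6.
So f(n) = n^4 - 5n^3 - 2n^2 + n - 6.
Check: f(4) = -98. ✓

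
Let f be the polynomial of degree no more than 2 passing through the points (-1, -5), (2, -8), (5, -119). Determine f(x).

Using the Lagrange interpolation formula with nodes -1, 2, 5:
  L_0(x) = (x - 2)(x - 5) / 18
  L_1(x) = (x + 1)(x - 5) / -9
  L_2(x) = (x + 1)(x - 2) / 18
Then f(x) = -5·L_0(x) - 8·L_1(x) - 119·L_2(x).
Expanding and collecting terms gives f(x) = -6x^2 + 5x + 6.
Check: f(2) = -8. ✓

f(x) = -6x^2 + 5x + 6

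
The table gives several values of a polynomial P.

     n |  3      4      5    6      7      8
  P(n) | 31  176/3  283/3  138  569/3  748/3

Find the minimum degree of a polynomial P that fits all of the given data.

2

Forward differences of the values at n = 3, 4, 5, 6, 7, 8:
  P  : 31  176/3  283/3  138  569/3  748/3
  Δ  : 83/3  107/3  131/3  155/3  179/3
  Δ^2: 8  8  8  8
  Δ^3: 0  0  0
  Δ^4: 0  0
  Δ^5: 0
The second differences are constant (8) and nonzero, while all higher differences vanish, so the minimal degree is 2.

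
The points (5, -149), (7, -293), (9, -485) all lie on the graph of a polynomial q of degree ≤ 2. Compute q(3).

-53

Write q(x) = ax^2 + bx + c. Substituting each data point gives a linear system:
  25a + 5b + c = -149
  49a + 7b + c = -293
  81a + 9b + c = -485
Solving the system yields a = -6, b = 0, c = 1.
So q(x) = -6x^2 + 1.
Then q(3) = -53.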